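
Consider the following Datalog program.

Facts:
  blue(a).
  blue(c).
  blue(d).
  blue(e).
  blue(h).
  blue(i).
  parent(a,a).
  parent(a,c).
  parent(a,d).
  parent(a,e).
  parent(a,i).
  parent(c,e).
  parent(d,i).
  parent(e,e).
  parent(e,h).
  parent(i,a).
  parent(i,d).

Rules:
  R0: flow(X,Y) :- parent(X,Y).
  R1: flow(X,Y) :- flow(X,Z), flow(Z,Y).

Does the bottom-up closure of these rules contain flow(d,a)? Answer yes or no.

yes

round 1: derive flow(a,a) via R0 from parent(a,a)
round 1: derive flow(a,c) via R0 from parent(a,c)
round 1: derive flow(a,d) via R0 from parent(a,d)
round 1: derive flow(a,e) via R0 from parent(a,e)
round 1: derive flow(a,i) via R0 from parent(a,i)
round 1: derive flow(c,e) via R0 from parent(c,e)
round 1: derive flow(d,i) via R0 from parent(d,i)
round 1: derive flow(e,e) via R0 from parent(e,e)
round 1: derive flow(e,h) via R0 from parent(e,h)
round 1: derive flow(i,a) via R0 from parent(i,a)
round 1: derive flow(i,d) via R0 from parent(i,d)
round 2: derive flow(a,h) via R1 from flow(a,e), flow(e,h)
round 2: derive flow(c,h) via R1 from flow(c,e), flow(e,h)
round 2: derive flow(d,a) via R1 from flow(d,i), flow(i,a)
round 2: derive flow(d,d) via R1 from flow(d,i), flow(i,d)
round 2: derive flow(i,c) via R1 from flow(i,a), flow(a,c)
round 2: derive flow(i,e) via R1 from flow(i,a), flow(a,e)
round 2: derive flow(i,i) via R1 from flow(i,a), flow(a,i)
round 3: derive flow(d,c) via R1 from flow(d,a), flow(a,c)
round 3: derive flow(d,e) via R1 from flow(d,a), flow(a,e)
round 3: derive flow(d,h) via R1 from flow(d,a), flow(a,h)
round 3: derive flow(i,h) via R1 from flow(i,a), flow(a,h)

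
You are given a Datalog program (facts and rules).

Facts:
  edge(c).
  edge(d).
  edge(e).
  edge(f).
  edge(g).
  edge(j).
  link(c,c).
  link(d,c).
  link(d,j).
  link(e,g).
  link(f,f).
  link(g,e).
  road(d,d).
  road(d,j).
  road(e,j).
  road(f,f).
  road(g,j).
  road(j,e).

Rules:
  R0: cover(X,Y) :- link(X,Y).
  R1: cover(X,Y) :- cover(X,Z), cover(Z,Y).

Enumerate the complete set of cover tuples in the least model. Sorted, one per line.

round 1: derive cover(c,c) via R0 from link(c,c)
round 1: derive cover(d,c) via R0 from link(d,c)
round 1: derive cover(d,j) via R0 from link(d,j)
round 1: derive cover(e,g) via R0 from link(e,g)
round 1: derive cover(f,f) via R0 from link(f,f)
round 1: derive cover(g,e) via R0 from link(g,e)
round 2: derive cover(e,e) via R1 from cover(e,g), cover(g,e)
round 2: derive cover(g,g) via R1 from cover(g,e), cover(e,g)

cover(c,c)
cover(d,c)
cover(d,j)
cover(e,e)
cover(e,g)
cover(f,f)
cover(g,e)
cover(g,g)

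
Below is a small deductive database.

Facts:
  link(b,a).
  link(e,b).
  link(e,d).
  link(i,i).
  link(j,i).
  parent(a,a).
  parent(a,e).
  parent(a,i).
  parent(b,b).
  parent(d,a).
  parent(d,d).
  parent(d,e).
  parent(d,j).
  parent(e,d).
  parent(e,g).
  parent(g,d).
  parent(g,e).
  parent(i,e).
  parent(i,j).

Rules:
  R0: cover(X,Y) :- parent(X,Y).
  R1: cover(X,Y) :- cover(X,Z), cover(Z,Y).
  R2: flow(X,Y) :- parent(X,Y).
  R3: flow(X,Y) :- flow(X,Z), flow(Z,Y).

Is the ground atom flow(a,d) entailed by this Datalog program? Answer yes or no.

yes

round 1: derive flow(a,a) via R2 from parent(a,a)
round 1: derive flow(a,e) via R2 from parent(a,e)
round 1: derive flow(a,i) via R2 from parent(a,i)
round 1: derive flow(b,b) via R2 from parent(b,b)
round 1: derive flow(d,a) via R2 from parent(d,a)
round 1: derive flow(d,d) via R2 from parent(d,d)
round 1: derive flow(d,e) via R2 from parent(d,e)
round 1: derive flow(d,j) via R2 from parent(d,j)
round 1: derive flow(e,d) via R2 from parent(e,d)
round 1: derive flow(e,g) via R2 from parent(e,g)
round 1: derive flow(g,d) via R2 from parent(g,d)
round 1: derive flow(g,e) via R2 from parent(g,e)
round 1: derive flow(i,e) via R2 from parent(i,e)
round 1: derive flow(i,j) via R2 from parent(i,j)
round 2: derive flow(a,d) via R3 from flow(a,e), flow(e,d)
round 2: derive flow(a,g) via R3 from flow(a,e), flow(e,g)
round 2: derive flow(a,j) via R3 from flow(a,i), flow(i,j)
round 2: derive flow(d,g) via R3 from flow(d,e), flow(e,g)
round 2: derive flow(d,i) via R3 from flow(d,a), flow(a,i)
round 2: derive flow(e,a) via R3 from flow(e,d), flow(d,a)
round 2: derive flow(e,e) via R3 from flow(e,d), flow(d,e)
round 2: derive flow(e,j) via R3 from flow(e,d), flow(d,j)
round 2: derive flow(g,a) via R3 from flow(g,d), flow(d,a)
round 2: derive flow(g,g) via R3 from flow(g,e), flow(e,g)
round 2: derive flow(g,j) via R3 from flow(g,d), flow(d,j)
round 2: derive flow(i,d) via R3 from flow(i,e), flow(e,d)
round 2: derive flow(i,g) via R3 from flow(i,e), flow(e,g)
round 3: derive flow(e,i) via R3 from flow(e,a), flow(a,i)
round 3: derive flow(g,i) via R3 from flow(g,a), flow(a,i)
round 3: derive flow(i,a) via R3 from flow(i,d), flow(d,a)
round 3: derive flow(i,i) via R3 from flow(i,d), flow(d,i)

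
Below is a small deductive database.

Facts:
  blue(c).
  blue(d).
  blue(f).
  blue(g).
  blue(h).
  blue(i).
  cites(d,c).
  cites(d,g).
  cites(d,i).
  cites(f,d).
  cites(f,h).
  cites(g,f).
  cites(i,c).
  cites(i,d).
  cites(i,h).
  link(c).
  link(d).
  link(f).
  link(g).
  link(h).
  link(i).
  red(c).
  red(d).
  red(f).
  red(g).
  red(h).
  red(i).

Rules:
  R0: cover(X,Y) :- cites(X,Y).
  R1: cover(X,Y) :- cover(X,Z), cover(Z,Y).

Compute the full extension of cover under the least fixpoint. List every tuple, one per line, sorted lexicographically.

round 1: derive cover(d,c) via R0 from cites(d,c)
round 1: derive cover(d,g) via R0 from cites(d,g)
round 1: derive cover(d,i) via R0 from cites(d,i)
round 1: derive cover(f,d) via R0 from cites(f,d)
round 1: derive cover(f,h) via R0 from cites(f,h)
round 1: derive cover(g,f) via R0 from cites(g,f)
round 1: derive cover(i,c) via R0 from cites(i,c)
round 1: derive cover(i,d) via R0 from cites(i,d)
round 1: derive cover(i,h) via R0 from cites(i,h)
round 2: derive cover(d,d) via R1 from cover(d,i), cover(i,d)
round 2: derive cover(d,f) via R1 from cover(d,g), cover(g,f)
round 2: derive cover(d,h) via R1 from cover(d,i), cover(i,h)
round 2: derive cover(f,c) via R1 from cover(f,d), cover(d,c)
round 2: derive cover(f,g) via R1 from cover(f,d), cover(d,g)
round 2: derive cover(f,i) via R1 from cover(f,d), cover(d,i)
round 2: derive cover(g,d) via R1 from cover(g,f), cover(f,d)
round 2: derive cover(g,h) via R1 from cover(g,f), cover(f,h)
round 2: derive cover(i,g) via R1 from cover(i,d), cover(d,g)
round 2: derive cover(i,i) via R1 from cover(i,d), cover(d,i)
round 3: derive cover(f,f) via R1 from cover(f,d), cover(d,f)
round 3: derive cover(g,c) via R1 from cover(g,d), cover(d,c)
round 3: derive cover(g,g) via R1 from cover(g,d), cover(d,g)
round 3: derive cover(g,i) via R1 from cover(g,d), cover(d,i)
round 3: derive cover(i,f) via R1 from cover(i,d), cover(d,f)

cover(d,c)
cover(d,d)
cover(d,f)
cover(d,g)
cover(d,h)
cover(d,i)
cover(f,c)
cover(f,d)
cover(f,f)
cover(f,g)
cover(f,h)
cover(f,i)
cover(g,c)
cover(g,d)
cover(g,f)
cover(g,g)
cover(g,h)
cover(g,i)
cover(i,c)
cover(i,d)
cover(i,f)
cover(i,g)
cover(i,h)
cover(i,i)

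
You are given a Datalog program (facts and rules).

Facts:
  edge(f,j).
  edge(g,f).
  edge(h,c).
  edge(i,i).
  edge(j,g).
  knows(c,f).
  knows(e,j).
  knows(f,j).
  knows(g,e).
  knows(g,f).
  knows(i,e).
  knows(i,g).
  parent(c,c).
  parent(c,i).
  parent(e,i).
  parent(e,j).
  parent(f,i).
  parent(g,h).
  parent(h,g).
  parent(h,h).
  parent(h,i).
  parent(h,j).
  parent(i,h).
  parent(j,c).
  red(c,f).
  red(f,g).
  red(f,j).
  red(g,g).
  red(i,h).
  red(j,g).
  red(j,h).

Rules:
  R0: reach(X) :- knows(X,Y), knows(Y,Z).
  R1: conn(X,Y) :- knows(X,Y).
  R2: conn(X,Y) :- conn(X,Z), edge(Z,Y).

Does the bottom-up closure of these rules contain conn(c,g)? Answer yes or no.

round 1: derive conn(c,f) via R1 from knows(c,f)
round 1: derive conn(e,j) via R1 from knows(e,j)
round 1: derive conn(f,j) via R1 from knows(f,j)
round 1: derive conn(g,e) via R1 from knows(g,e)
round 1: derive conn(g,f) via R1 from knows(g,f)
round 1: derive conn(i,e) via R1 from knows(i,e)
round 1: derive conn(i,g) via R1 from knows(i,g)
round 2: derive conn(c,j) via R2 from conn(c,f), edge(f,j)
round 2: derive conn(e,g) via R2 from conn(e,j), edge(j,g)
round 2: derive conn(f,g) via R2 from conn(f,j), edge(j,g)
round 2: derive conn(g,j) via R2 from conn(g,f), edge(f,j)
round 2: derive conn(i,f) via R2 from conn(i,g), edge(g,f)
round 3: derive conn(c,g) via R2 from conn(c,j), edge(j,g)
round 3: derive conn(e,f) via R2 from conn(e,g), edge(g,f)
round 3: derive conn(f,f) via R2 from conn(f,g), edge(g,f)
round 3: derive conn(g,g) via R2 from conn(g,j), edge(j,g)
round 3: derive conn(i,j) via R2 from conn(i,f), edge(f,j)

yes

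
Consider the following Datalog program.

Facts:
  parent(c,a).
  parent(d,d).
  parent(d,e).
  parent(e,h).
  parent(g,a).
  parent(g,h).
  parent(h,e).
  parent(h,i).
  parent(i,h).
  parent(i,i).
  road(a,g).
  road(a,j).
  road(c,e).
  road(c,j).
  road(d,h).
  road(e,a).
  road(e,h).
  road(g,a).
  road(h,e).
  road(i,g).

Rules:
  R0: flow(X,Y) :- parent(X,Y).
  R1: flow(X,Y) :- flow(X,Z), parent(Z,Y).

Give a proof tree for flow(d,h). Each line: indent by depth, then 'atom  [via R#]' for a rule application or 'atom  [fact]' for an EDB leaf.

round 1: derive flow(c,a) via R0 from parent(c,a)
round 1: derive flow(d,d) via R0 from parent(d,d)
round 1: derive flow(d,e) via R0 from parent(d,e)
round 1: derive flow(e,h) via R0 from parent(e,h)
round 1: derive flow(g,a) via R0 from parent(g,a)
round 1: derive flow(g,h) via R0 from parent(g,h)
round 1: derive flow(h,e) via R0 from parent(h,e)
round 1: derive flow(h,i) via R0 from parent(h,i)
round 1: derive flow(i,h) via R0 from parent(i,h)
round 1: derive flow(i,i) via R0 from parent(i,i)
round 2: derive flow(d,h) via R1 from flow(d,e), parent(e,h)
round 2: derive flow(e,e) via R1 from flow(e,h), parent(h,e)
round 2: derive flow(e,i) via R1 from flow(e,h), parent(h,i)
round 2: derive flow(g,e) via R1 from flow(g,h), parent(h,e)
round 2: derive flow(g,i) via R1 from flow(g,h), parent(h,i)
round 2: derive flow(h,h) via R1 from flow(h,e), parent(e,h)
round 2: derive flow(i,e) via R1 from flow(i,h), parent(h,e)
round 3: derive flow(d,i) via R1 from flow(d,h), parent(h,i)

flow(d,h)  [via R1]
  flow(d,e)  [via R0]
    parent(d,e)  [fact]
  parent(e,h)  [fact]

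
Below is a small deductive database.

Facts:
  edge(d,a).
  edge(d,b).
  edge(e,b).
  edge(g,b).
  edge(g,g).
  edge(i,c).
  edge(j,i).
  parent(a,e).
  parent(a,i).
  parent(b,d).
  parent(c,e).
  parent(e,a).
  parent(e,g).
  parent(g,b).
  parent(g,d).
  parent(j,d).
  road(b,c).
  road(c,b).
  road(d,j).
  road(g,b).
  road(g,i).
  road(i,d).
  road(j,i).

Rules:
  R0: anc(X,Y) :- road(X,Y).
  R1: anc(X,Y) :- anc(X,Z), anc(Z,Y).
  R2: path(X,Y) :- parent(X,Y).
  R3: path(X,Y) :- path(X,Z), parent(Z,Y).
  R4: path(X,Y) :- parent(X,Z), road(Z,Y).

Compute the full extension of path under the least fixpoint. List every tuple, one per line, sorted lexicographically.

round 1: derive path(a,e) via R2 from parent(a,e)
round 1: derive path(a,i) via R2 from parent(a,i)
round 1: derive path(b,d) via R2 from parent(b,d)
round 1: derive path(c,e) via R2 from parent(c,e)
round 1: derive path(e,a) via R2 from parent(e,a)
round 1: derive path(e,g) via R2 from parent(e,g)
round 1: derive path(g,b) via R2 from parent(g,b)
round 1: derive path(g,d) via R2 from parent(g,d)
round 1: derive path(j,d) via R2 from parent(j,d)
round 1: derive path(a,d) via R4 from parent(a,i), road(i,d)
round 1: derive path(b,j) via R4 from parent(b,d), road(d,j)
round 1: derive path(e,b) via R4 from parent(e,g), road(g,b)
round 1: derive path(e,i) via R4 from parent(e,g), road(g,i)
round 1: derive path(g,c) via R4 from parent(g,b), road(b,c)
round 1: derive path(g,j) via R4 from parent(g,d), road(d,j)
round 1: derive path(j,j) via R4 from parent(j,d), road(d,j)
round 2: derive path(a,a) via R3 from path(a,e), parent(e,a)
round 2: derive path(a,g) via R3 from path(a,e), parent(e,g)
round 2: derive path(c,a) via R3 from path(c,e), parent(e,a)
round 2: derive path(c,g) via R3 from path(c,e), parent(e,g)
round 2: derive path(e,d) via R3 from path(e,b), parent(b,d)
round 2: derive path(e,e) via R3 from path(e,a), parent(a,e)
round 2: derive path(g,e) via R3 from path(g,c), parent(c,e)
round 3: derive path(a,b) via R3 from path(a,g), parent(g,b)
round 3: derive path(c,b) via R3 from path(c,g), parent(g,b)
round 3: derive path(c,d) via R3 from path(c,g), parent(g,d)
round 3: derive path(c,i) via R3 from path(c,a), parent(a,i)
round 3: derive path(g,a) via R3 from path(g,e), parent(e,a)
round 3: derive path(g,g) via R3 from path(g,e), parent(e,g)
round 4: derive path(g,i) via R3 from path(g,a), parent(a,i)

path(a,a)
path(a,b)
path(a,d)
path(a,e)
path(a,g)
path(a,i)
path(b,d)
path(b,j)
path(c,a)
path(c,b)
path(c,d)
path(c,e)
path(c,g)
path(c,i)
path(e,a)
path(e,b)
path(e,d)
path(e,e)
path(e,g)
path(e,i)
path(g,a)
path(g,b)
path(g,c)
path(g,d)
path(g,e)
path(g,g)
path(g,i)
path(g,j)
path(j,d)
path(j,j)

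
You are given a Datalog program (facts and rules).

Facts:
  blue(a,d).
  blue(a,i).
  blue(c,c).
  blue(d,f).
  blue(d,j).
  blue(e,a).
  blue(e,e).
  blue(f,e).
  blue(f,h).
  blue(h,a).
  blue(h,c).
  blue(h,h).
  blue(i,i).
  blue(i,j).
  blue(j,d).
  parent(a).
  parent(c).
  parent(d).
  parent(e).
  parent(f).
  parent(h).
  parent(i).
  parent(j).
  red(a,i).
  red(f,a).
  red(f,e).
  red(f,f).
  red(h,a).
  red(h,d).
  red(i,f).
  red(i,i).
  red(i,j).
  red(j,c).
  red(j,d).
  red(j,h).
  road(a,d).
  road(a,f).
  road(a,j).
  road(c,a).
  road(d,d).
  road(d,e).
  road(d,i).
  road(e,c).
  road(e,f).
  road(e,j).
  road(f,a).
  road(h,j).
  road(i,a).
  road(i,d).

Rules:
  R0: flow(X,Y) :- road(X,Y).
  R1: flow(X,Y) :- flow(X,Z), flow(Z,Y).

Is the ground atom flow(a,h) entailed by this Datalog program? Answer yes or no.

no

round 1: derive flow(a,d) via R0 from road(a,d)
round 1: derive flow(a,f) via R0 from road(a,f)
round 1: derive flow(a,j) via R0 from road(a,j)
round 1: derive flow(c,a) via R0 from road(c,a)
round 1: derive flow(d,d) via R0 from road(d,d)
round 1: derive flow(d,e) via R0 from road(d,e)
round 1: derive flow(d,i) via R0 from road(d,i)
round 1: derive flow(e,c) via R0 from road(e,c)
round 1: derive flow(e,f) via R0 from road(e,f)
round 1: derive flow(e,j) via R0 from road(e,j)
round 1: derive flow(f,a) via R0 from road(f,a)
round 1: derive flow(h,j) via R0 from road(h,j)
round 1: derive flow(i,a) via R0 from road(i,a)
round 1: derive flow(i,d) via R0 from road(i,d)
round 2: derive flow(a,a) via R1 from flow(a,f), flow(f,a)
round 2: derive flow(a,e) via R1 from flow(a,d), flow(d,e)
round 2: derive flow(a,i) via R1 from flow(a,d), flow(d,i)
round 2: derive flow(c,d) via R1 from flow(c,a), flow(a,d)
round 2: derive flow(c,f) via R1 from flow(c,a), flow(a,f)
round 2: derive flow(c,j) via R1 from flow(c,a), flow(a,j)
round 2: derive flow(d,a) via R1 from flow(d,i), flow(i,a)
round 2: derive flow(d,c) via R1 from flow(d,e), flow(e,c)
round 2: derive flow(d,f) via R1 from flow(d,e), flow(e,f)
round 2: derive flow(d,j) via R1 from flow(d,e), flow(e,j)
round 2: derive flow(e,a) via R1 from flow(e,c), flow(c,a)
round 2: derive flow(f,d) via R1 from flow(f,a), flow(a,d)
round 2: derive flow(f,f) via R1 from flow(f,a), flow(a,f)
round 2: derive flow(f,j) via R1 from flow(f,a), flow(a,j)
round 2: derive flow(i,e) via R1 from flow(i,d), flow(d,e)
round 2: derive flow(i,f) via R1 from flow(i,a), flow(a,f)
round 2: derive flow(i,i) via R1 from flow(i,d), flow(d,i)
round 2: derive flow(i,j) via R1 from flow(i,a), flow(a,j)
round 3: derive flow(a,c) via R1 from flow(a,d), flow(d,c)
round 3: derive flow(c,c) via R1 from flow(c,d), flow(d,c)
round 3: derive flow(c,e) via R1 from flow(c,a), flow(a,e)
round 3: derive flow(c,i) via R1 from flow(c,a), flow(a,i)
round 3: derive flow(e,d) via R1 from flow(e,a), flow(a,d)
round 3: derive flow(e,e) via R1 from flow(e,a), flow(a,e)
round 3: derive flow(e,i) via R1 from flow(e,a), flow(a,i)
round 3: derive flow(f,c) via R1 from flow(f,d), flow(d,c)
round 3: derive flow(f,e) via R1 from flow(f,a), flow(a,e)
round 3: derive flow(f,i) via R1 from flow(f,a), flow(a,i)
round 3: derive flow(i,c) via R1 from flow(i,d), flow(d,c)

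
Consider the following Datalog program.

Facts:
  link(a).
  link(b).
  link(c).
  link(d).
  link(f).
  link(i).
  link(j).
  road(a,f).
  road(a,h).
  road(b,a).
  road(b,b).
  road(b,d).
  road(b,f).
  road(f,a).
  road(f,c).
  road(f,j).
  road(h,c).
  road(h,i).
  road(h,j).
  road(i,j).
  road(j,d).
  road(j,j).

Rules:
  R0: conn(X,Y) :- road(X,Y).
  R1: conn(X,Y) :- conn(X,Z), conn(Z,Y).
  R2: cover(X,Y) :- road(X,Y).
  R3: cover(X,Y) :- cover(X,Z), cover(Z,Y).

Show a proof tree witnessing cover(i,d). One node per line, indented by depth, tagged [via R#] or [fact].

round 1: derive cover(a,f) via R2 from road(a,f)
round 1: derive cover(a,h) via R2 from road(a,h)
round 1: derive cover(b,a) via R2 from road(b,a)
round 1: derive cover(b,b) via R2 from road(b,b)
round 1: derive cover(b,d) via R2 from road(b,d)
round 1: derive cover(b,f) via R2 from road(b,f)
round 1: derive cover(f,a) via R2 from road(f,a)
round 1: derive cover(f,c) via R2 from road(f,c)
round 1: derive cover(f,j) via R2 from road(f,j)
round 1: derive cover(h,c) via R2 from road(h,c)
round 1: derive cover(h,i) via R2 from road(h,i)
round 1: derive cover(h,j) via R2 from road(h,j)
round 1: derive cover(i,j) via R2 from road(i,j)
round 1: derive cover(j,d) via R2 from road(j,d)
round 1: derive cover(j,j) via R2 from road(j,j)
round 2: derive cover(a,a) via R3 from cover(a,f), cover(f,a)
round 2: derive cover(a,c) via R3 from cover(a,f), cover(f,c)
round 2: derive cover(a,i) via R3 from cover(a,h), cover(h,i)
round 2: derive cover(a,j) via R3 from cover(a,f), cover(f,j)
round 2: derive cover(b,c) via R3 from cover(b,f), cover(f,c)
round 2: derive cover(b,h) via R3 from cover(b,a), cover(a,h)
round 2: derive cover(b,j) via R3 from cover(b,f), cover(f,j)
round 2: derive cover(f,d) via R3 from cover(f,j), cover(j,d)
round 2: derive cover(f,f) via R3 from cover(f,a), cover(a,f)
round 2: derive cover(f,h) via R3 from cover(f,a), cover(a,h)
round 2: derive cover(h,d) via R3 from cover(h,j), cover(j,d)
round 2: derive cover(i,d) via R3 from cover(i,j), cover(j,d)
round 3: derive cover(a,d) via R3 from cover(a,f), cover(f,d)
round 3: derive cover(b,i) via R3 from cover(b,a), cover(a,i)
round 3: derive cover(f,i) via R3 from cover(f,a), cover(a,i)

cover(i,d)  [via R3]
  cover(i,j)  [via R2]
    road(i,j)  [fact]
  cover(j,d)  [via R2]
    road(j,d)  [fact]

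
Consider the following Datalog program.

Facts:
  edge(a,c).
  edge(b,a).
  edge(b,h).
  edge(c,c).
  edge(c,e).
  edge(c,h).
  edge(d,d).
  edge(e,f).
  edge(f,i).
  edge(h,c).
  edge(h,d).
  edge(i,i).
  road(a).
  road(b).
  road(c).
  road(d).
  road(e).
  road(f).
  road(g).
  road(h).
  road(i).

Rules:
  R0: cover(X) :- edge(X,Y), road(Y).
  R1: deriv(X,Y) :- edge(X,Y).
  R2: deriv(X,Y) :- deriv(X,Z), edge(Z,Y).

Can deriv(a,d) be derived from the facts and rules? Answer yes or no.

round 1: derive deriv(a,c) via R1 from edge(a,c)
round 1: derive deriv(b,a) via R1 from edge(b,a)
round 1: derive deriv(b,h) via R1 from edge(b,h)
round 1: derive deriv(c,c) via R1 from edge(c,c)
round 1: derive deriv(c,e) via R1 from edge(c,e)
round 1: derive deriv(c,h) via R1 from edge(c,h)
round 1: derive deriv(d,d) via R1 from edge(d,d)
round 1: derive deriv(e,f) via R1 from edge(e,f)
round 1: derive deriv(f,i) via R1 from edge(f,i)
round 1: derive deriv(h,c) via R1 from edge(h,c)
round 1: derive deriv(h,d) via R1 from edge(h,d)
round 1: derive deriv(i,i) via R1 from edge(i,i)
round 2: derive deriv(a,e) via R2 from deriv(a,c), edge(c,e)
round 2: derive deriv(a,h) via R2 from deriv(a,c), edge(c,h)
round 2: derive deriv(b,c) via R2 from deriv(b,a), edge(a,c)
round 2: derive deriv(b,d) via R2 from deriv(b,h), edge(h,d)
round 2: derive deriv(c,d) via R2 from deriv(c,h), edge(h,d)
round 2: derive deriv(c,f) via R2 from deriv(c,e), edge(e,f)
round 2: derive deriv(e,i) via R2 from deriv(e,f), edge(f,i)
round 2: derive deriv(h,e) via R2 from deriv(h,c), edge(c,e)
round 2: derive deriv(h,h) via R2 from deriv(h,c), edge(c,h)
round 3: derive deriv(a,d) via R2 from deriv(a,h), edge(h,d)
round 3: derive deriv(a,f) via R2 from deriv(a,e), edge(e,f)
round 3: derive deriv(b,e) via R2 from deriv(b,c), edge(c,e)
round 3: derive deriv(c,i) via R2 from deriv(c,f), edge(f,i)
round 3: derive deriv(h,f) via R2 from deriv(h,e), edge(e,f)
round 4: derive deriv(a,i) via R2 from deriv(a,f), edge(f,i)
round 4: derive deriv(b,f) via R2 from deriv(b,e), edge(e,f)
round 4: derive deriv(h,i) via R2 from deriv(h,f), edge(f,i)
round 5: derive deriv(b,i) via R2 from deriv(b,f), edge(f,i)

yes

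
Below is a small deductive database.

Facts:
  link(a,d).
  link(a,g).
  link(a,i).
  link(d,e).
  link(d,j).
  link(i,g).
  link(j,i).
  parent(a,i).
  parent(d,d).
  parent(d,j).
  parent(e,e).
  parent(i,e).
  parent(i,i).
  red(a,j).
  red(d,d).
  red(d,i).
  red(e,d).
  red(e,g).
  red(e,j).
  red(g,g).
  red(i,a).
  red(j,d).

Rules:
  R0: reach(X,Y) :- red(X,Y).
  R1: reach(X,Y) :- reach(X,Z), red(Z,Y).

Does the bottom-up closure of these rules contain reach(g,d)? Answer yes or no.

round 1: derive reach(a,j) via R0 from red(a,j)
round 1: derive reach(d,d) via R0 from red(d,d)
round 1: derive reach(d,i) via R0 from red(d,i)
round 1: derive reach(e,d) via R0 from red(e,d)
round 1: derive reach(e,g) via R0 from red(e,g)
round 1: derive reach(e,j) via R0 from red(e,j)
round 1: derive reach(g,g) via R0 from red(g,g)
round 1: derive reach(i,a) via R0 from red(i,a)
round 1: derive reach(j,d) via R0 from red(j,d)
round 2: derive reach(a,d) via R1 from reach(a,j), red(j,d)
round 2: derive reach(d,a) via R1 from reach(d,i), red(i,a)
round 2: derive reach(e,i) via R1 from reach(e,d), red(d,i)
round 2: derive reach(i,j) via R1 from reach(i,a), red(a,j)
round 2: derive reach(j,i) via R1 from reach(j,d), red(d,i)
round 3: derive reach(a,i) via R1 from reach(a,d), red(d,i)
round 3: derive reach(d,j) via R1 from reach(d,a), red(a,j)
round 3: derive reach(e,a) via R1 from reach(e,i), red(i,a)
round 3: derive reach(i,d) via R1 from reach(i,j), red(j,d)
round 3: derive reach(j,a) via R1 from reach(j,i), red(i,a)
round 4: derive reach(a,a) via R1 from reach(a,i), red(i,a)
round 4: derive reach(i,i) via R1 from reach(i,d), red(d,i)
round 4: derive reach(j,j) via R1 from reach(j,a), red(a,j)

no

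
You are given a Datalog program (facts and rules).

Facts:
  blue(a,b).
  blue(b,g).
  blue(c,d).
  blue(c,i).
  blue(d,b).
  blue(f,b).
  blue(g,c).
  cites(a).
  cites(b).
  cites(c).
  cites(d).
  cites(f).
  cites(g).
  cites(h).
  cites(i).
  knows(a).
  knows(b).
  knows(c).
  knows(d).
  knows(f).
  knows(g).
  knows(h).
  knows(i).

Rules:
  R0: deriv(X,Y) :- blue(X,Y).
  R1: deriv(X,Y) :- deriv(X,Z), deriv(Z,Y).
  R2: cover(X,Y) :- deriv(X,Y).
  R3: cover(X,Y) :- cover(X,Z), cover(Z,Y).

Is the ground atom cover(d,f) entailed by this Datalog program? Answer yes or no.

no

round 1: derive deriv(a,b) via R0 from blue(a,b)
round 1: derive deriv(b,g) via R0 from blue(b,g)
round 1: derive deriv(c,d) via R0 from blue(c,d)
round 1: derive deriv(c,i) via R0 from blue(c,i)
round 1: derive deriv(d,b) via R0 from blue(d,b)
round 1: derive deriv(f,b) via R0 from blue(f,b)
round 1: derive deriv(g,c) via R0 from blue(g,c)
round 2: derive deriv(a,g) via R1 from deriv(a,b), deriv(b,g)
round 2: derive deriv(b,c) via R1 from deriv(b,g), deriv(g,c)
round 2: derive deriv(c,b) via R1 from deriv(c,d), deriv(d,b)
round 2: derive deriv(d,g) via R1 from deriv(d,b), deriv(b,g)
round 2: derive deriv(f,g) via R1 from deriv(f,b), deriv(b,g)
round 2: derive deriv(g,d) via R1 from deriv(g,c), deriv(c,d)
round 2: derive deriv(g,i) via R1 from deriv(g,c), deriv(c,i)
round 2: derive cover(a,b) via R2 from deriv(a,b)
round 2: derive cover(b,g) via R2 from deriv(b,g)
round 2: derive cover(c,d) via R2 from deriv(c,d)
round 2: derive cover(c,i) via R2 from deriv(c,i)
round 2: derive cover(d,b) via R2 from deriv(d,b)
round 2: derive cover(f,b) via R2 from deriv(f,b)
round 2: derive cover(g,c) via R2 from deriv(g,c)
round 3: derive deriv(a,c) via R1 from deriv(a,b), deriv(b,c)
round 3: derive deriv(a,d) via R1 from deriv(a,g), deriv(g,d)
round 3: derive deriv(a,i) via R1 from deriv(a,g), deriv(g,i)
round 3: derive deriv(b,b) via R1 from deriv(b,c), deriv(c,b)
round 3: derive deriv(b,d) via R1 from deriv(b,c), deriv(c,d)
round 3: derive deriv(b,i) via R1 from deriv(b,c), deriv(c,i)
round 3: derive deriv(c,c) via R1 from deriv(c,b), deriv(b,c)
round 3: derive deriv(c,g) via R1 from deriv(c,b), deriv(b,g)
round 3: derive deriv(d,c) via R1 from deriv(d,b), deriv(b,c)
round 3: derive deriv(d,d) via R1 from deriv(d,g), deriv(g,d)
round 3: derive deriv(d,i) via R1 from deriv(d,g), deriv(g,i)
round 3: derive deriv(f,c) via R1 from deriv(f,b), deriv(b,c)
round 3: derive deriv(f,d) via R1 from deriv(f,g), deriv(g,d)
round 3: derive deriv(f,i) via R1 from deriv(f,g), deriv(g,i)
round 3: derive deriv(g,b) via R1 from deriv(g,c), deriv(c,b)
round 3: derive deriv(g,g) via R1 from deriv(g,d), deriv(d,g)
round 3: derive cover(a,g) via R2 from deriv(a,g)
round 3: derive cover(b,c) via R2 from deriv(b,c)
round 3: derive cover(c,b) via R2 from deriv(c,b)
round 3: derive cover(d,g) via R2 from deriv(d,g)
round 3: derive cover(f,g) via R2 from deriv(f,g)
round 3: derive cover(g,d) via R2 from deriv(g,d)
round 3: derive cover(g,i) via R2 from deriv(g,i)
round 4: derive cover(a,c) via R2 from deriv(a,c)
round 4: derive cover(a,d) via R2 from deriv(a,d)
round 4: derive cover(a,i) via R2 from deriv(a,i)
round 4: derive cover(b,b) via R2 from deriv(b,b)
round 4: derive cover(b,d) via R2 from deriv(b,d)
round 4: derive cover(b,i) via R2 from deriv(b,i)
round 4: derive cover(c,c) via R2 from deriv(c,c)
round 4: derive cover(c,g) via R2 from deriv(c,g)
round 4: derive cover(d,c) via R2 from deriv(d,c)
round 4: derive cover(d,d) via R2 from deriv(d,d)
round 4: derive cover(d,i) via R2 from deriv(d,i)
round 4: derive cover(f,c) via R2 from deriv(f,c)
round 4: derive cover(f,d) via R2 from deriv(f,d)
round 4: derive cover(f,i) via R2 from deriv(f,i)
round 4: derive cover(g,b) via R2 from deriv(g,b)
round 4: derive cover(g,g) via R2 from deriv(g,g)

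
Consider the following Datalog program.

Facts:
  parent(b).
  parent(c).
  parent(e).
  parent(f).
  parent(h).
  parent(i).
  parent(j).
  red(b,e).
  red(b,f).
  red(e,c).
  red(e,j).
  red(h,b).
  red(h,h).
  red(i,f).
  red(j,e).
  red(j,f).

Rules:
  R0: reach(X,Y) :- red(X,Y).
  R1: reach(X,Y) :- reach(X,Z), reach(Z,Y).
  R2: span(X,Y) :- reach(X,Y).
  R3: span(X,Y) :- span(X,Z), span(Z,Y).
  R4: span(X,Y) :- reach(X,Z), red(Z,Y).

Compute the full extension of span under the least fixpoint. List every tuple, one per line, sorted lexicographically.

round 1: derive reach(b,e) via R0 from red(b,e)
round 1: derive reach(b,f) via R0 from red(b,f)
round 1: derive reach(e,c) via R0 from red(e,c)
round 1: derive reach(e,j) via R0 from red(e,j)
round 1: derive reach(h,b) via R0 from red(h,b)
round 1: derive reach(h,h) via R0 from red(h,h)
round 1: derive reach(i,f) via R0 from red(i,f)
round 1: derive reach(j,e) via R0 from red(j,e)
round 1: derive reach(j,f) via R0 from red(j,f)
round 2: derive reach(b,c) via R1 from reach(b,e), reach(e,c)
round 2: derive reach(b,j) via R1 from reach(b,e), reach(e,j)
round 2: derive reach(e,e) via R1 from reach(e,j), reach(j,e)
round 2: derive reach(e,f) via R1 from reach(e,j), reach(j,f)
round 2: derive reach(h,e) via R1 from reach(h,b), reach(b,e)
round 2: derive reach(h,f) via R1 from reach(h,b), reach(b,f)
round 2: derive reach(j,c) via R1 from reach(j,e), reach(e,c)
round 2: derive reach(j,j) via R1 from reach(j,e), reach(e,j)
round 2: derive span(b,e) via R2 from reach(b,e)
round 2: derive span(b,f) via R2 from reach(b,f)
round 2: derive span(e,c) via R2 from reach(e,c)
round 2: derive span(e,j) via R2 from reach(e,j)
round 2: derive span(h,b) via R2 from reach(h,b)
round 2: derive span(h,h) via R2 from reach(h,h)
round 2: derive span(i,f) via R2 from reach(i,f)
round 2: derive span(j,e) via R2 from reach(j,e)
round 2: derive span(j,f) via R2 from reach(j,f)
round 2: derive span(b,c) via R4 from reach(b,e), red(e,c)
round 2: derive span(b,j) via R4 from reach(b,e), red(e,j)
round 2: derive span(e,e) via R4 from reach(e,j), red(j,e)
round 2: derive span(e,f) via R4 from reach(e,j), red(j,f)
round 2: derive span(h,e) via R4 from reach(h,b), red(b,e)
round 2: derive span(h,f) via R4 from reach(h,b), red(b,f)
round 2: derive span(j,c) via R4 from reach(j,e), red(e,c)
round 2: derive span(j,j) via R4 from reach(j,e), red(e,j)
round 3: derive reach(h,c) via R1 from reach(h,b), reach(b,c)
round 3: derive reach(h,j) via R1 from reach(h,b), reach(b,j)
round 3: derive span(h,c) via R3 from span(h,b), span(b,c)
round 3: derive span(h,j) via R3 from span(h,b), span(b,j)

span(b,c)
span(b,e)
span(b,f)
span(b,j)
span(e,c)
span(e,e)
span(e,f)
span(e,j)
span(h,b)
span(h,c)
span(h,e)
span(h,f)
span(h,h)
span(h,j)
span(i,f)
span(j,c)
span(j,e)
span(j,f)
span(j,j)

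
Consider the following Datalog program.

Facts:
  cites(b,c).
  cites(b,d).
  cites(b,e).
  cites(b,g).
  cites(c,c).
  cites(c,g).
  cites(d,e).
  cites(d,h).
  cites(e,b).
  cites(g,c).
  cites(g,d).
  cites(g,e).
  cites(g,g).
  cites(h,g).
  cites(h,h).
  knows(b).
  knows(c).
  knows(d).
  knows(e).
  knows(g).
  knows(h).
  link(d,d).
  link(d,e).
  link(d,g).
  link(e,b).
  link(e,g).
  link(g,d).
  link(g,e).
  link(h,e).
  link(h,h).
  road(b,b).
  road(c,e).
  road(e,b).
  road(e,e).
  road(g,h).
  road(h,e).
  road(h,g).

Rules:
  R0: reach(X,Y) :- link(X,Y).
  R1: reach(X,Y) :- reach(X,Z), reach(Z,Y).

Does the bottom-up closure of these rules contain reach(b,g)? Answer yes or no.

round 1: derive reach(d,d) via R0 from link(d,d)
round 1: derive reach(d,e) via R0 from link(d,e)
round 1: derive reach(d,g) via R0 from link(d,g)
round 1: derive reach(e,b) via R0 from link(e,b)
round 1: derive reach(e,g) via R0 from link(e,g)
round 1: derive reach(g,d) via R0 from link(g,d)
round 1: derive reach(g,e) via R0 from link(g,e)
round 1: derive reach(h,e) via R0 from link(h,e)
round 1: derive reach(h,h) via R0 from link(h,h)
round 2: derive reach(d,b) via R1 from reach(d,e), reach(e,b)
round 2: derive reach(e,d) via R1 from reach(e,g), reach(g,d)
round 2: derive reach(e,e) via R1 from reach(e,g), reach(g,e)
round 2: derive reach(g,b) via R1 from reach(g,e), reach(e,b)
round 2: derive reach(g,g) via R1 from reach(g,d), reach(d,g)
round 2: derive reach(h,b) via R1 from reach(h,e), reach(e,b)
round 2: derive reach(h,g) via R1 from reach(h,e), reach(e,g)
round 3: derive reach(h,d) via R1 from reach(h,e), reach(e,d)

no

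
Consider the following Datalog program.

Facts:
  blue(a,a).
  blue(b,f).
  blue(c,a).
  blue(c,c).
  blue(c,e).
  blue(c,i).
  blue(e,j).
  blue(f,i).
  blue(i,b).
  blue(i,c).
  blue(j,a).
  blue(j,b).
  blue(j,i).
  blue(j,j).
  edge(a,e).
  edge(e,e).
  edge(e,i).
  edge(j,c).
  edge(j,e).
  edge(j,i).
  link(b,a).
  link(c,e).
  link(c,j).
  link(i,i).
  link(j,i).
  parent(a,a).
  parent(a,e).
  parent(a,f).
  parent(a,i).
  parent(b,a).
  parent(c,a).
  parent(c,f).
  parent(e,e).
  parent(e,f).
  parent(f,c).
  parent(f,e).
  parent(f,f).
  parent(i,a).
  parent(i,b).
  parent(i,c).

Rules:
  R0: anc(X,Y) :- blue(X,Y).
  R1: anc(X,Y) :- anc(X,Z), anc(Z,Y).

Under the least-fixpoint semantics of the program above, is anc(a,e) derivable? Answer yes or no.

no

round 1: derive anc(a,a) via R0 from blue(a,a)
round 1: derive anc(b,f) via R0 from blue(b,f)
round 1: derive anc(c,a) via R0 from blue(c,a)
round 1: derive anc(c,c) via R0 from blue(c,c)
round 1: derive anc(c,e) via R0 from blue(c,e)
round 1: derive anc(c,i) via R0 from blue(c,i)
round 1: derive anc(e,j) via R0 from blue(e,j)
round 1: derive anc(f,i) via R0 from blue(f,i)
round 1: derive anc(i,b) via R0 from blue(i,b)
round 1: derive anc(i,c) via R0 from blue(i,c)
round 1: derive anc(j,a) via R0 from blue(j,a)
round 1: derive anc(j,b) via R0 from blue(j,b)
round 1: derive anc(j,i) via R0 from blue(j,i)
round 1: derive anc(j,j) via R0 from blue(j,j)
round 2: derive anc(b,i) via R1 from anc(b,f), anc(f,i)
round 2: derive anc(c,b) via R1 from anc(c,i), anc(i,b)
round 2: derive anc(c,j) via R1 from anc(c,e), anc(e,j)
round 2: derive anc(e,a) via R1 from anc(e,j), anc(j,a)
round 2: derive anc(e,b) via R1 from anc(e,j), anc(j,b)
round 2: derive anc(e,i) via R1 from anc(e,j), anc(j,i)
round 2: derive anc(f,b) via R1 from anc(f,i), anc(i,b)
round 2: derive anc(f,c) via R1 from anc(f,i), anc(i,c)
round 2: derive anc(i,a) via R1 from anc(i,c), anc(c,a)
round 2: derive anc(i,e) via R1 from anc(i,c), anc(c,e)
round 2: derive anc(i,f) via R1 from anc(i,b), anc(b,f)
round 2: derive anc(i,i) via R1 from anc(i,c), anc(c,i)
round 2: derive anc(j,c) via R1 from anc(j,i), anc(i,c)
round 2: derive anc(j,f) via R1 from anc(j,b), anc(b,f)
round 3: derive anc(b,a) via R1 from anc(b,i), anc(i,a)
round 3: derive anc(b,b) via R1 from anc(b,f), anc(f,b)
round 3: derive anc(b,c) via R1 from anc(b,f), anc(f,c)
round 3: derive anc(b,e) via R1 from anc(b,i), anc(i,e)
round 3: derive anc(c,f) via R1 from anc(c,b), anc(b,f)
round 3: derive anc(e,c) via R1 from anc(e,i), anc(i,c)
round 3: derive anc(e,e) via R1 from anc(e,i), anc(i,e)
round 3: derive anc(e,f) via R1 from anc(e,b), anc(b,f)
round 3: derive anc(f,a) via R1 from anc(f,c), anc(c,a)
round 3: derive anc(f,e) via R1 from anc(f,c), anc(c,e)
round 3: derive anc(f,f) via R1 from anc(f,b), anc(b,f)
round 3: derive anc(f,j) via R1 from anc(f,c), anc(c,j)
round 3: derive anc(i,j) via R1 from anc(i,c), anc(c,j)
round 3: derive anc(j,e) via R1 from anc(j,c), anc(c,e)
round 4: derive anc(b,j) via R1 from anc(b,c), anc(c,j)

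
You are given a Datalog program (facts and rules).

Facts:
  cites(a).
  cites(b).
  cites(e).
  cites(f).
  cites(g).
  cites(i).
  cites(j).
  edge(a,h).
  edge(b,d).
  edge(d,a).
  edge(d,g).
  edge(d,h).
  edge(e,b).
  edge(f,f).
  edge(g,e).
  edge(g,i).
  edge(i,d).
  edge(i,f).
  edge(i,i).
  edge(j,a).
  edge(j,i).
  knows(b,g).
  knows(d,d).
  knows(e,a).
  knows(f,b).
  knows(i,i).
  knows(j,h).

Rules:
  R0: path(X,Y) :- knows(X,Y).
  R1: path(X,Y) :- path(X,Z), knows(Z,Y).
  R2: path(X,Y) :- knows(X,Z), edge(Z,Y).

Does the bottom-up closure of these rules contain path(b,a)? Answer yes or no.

round 1: derive path(b,g) via R0 from knows(b,g)
round 1: derive path(d,d) via R0 from knows(d,d)
round 1: derive path(e,a) via R0 from knows(e,a)
round 1: derive path(f,b) via R0 from knows(f,b)
round 1: derive path(i,i) via R0 from knows(i,i)
round 1: derive path(j,h) via R0 from knows(j,h)
round 1: derive path(b,e) via R2 from knows(b,g), edge(g,e)
round 1: derive path(b,i) via R2 from knows(b,g), edge(g,i)
round 1: derive path(d,a) via R2 from knows(d,d), edge(d,a)
round 1: derive path(d,g) via R2 from knows(d,d), edge(d,g)
round 1: derive path(d,h) via R2 from knows(d,d), edge(d,h)
round 1: derive path(e,h) via R2 from knows(e,a), edge(a,h)
round 1: derive path(f,d) via R2 from knows(f,b), edge(b,d)
round 1: derive path(i,d) via R2 from knows(i,i), edge(i,d)
round 1: derive path(i,f) via R2 from knows(i,i), edge(i,f)
round 2: derive path(b,a) via R1 from path(b,e), knows(e,a)
round 2: derive path(f,g) via R1 from path(f,b), knows(b,g)
round 2: derive path(i,b) via R1 from path(i,f), knows(f,b)
round 3: derive path(i,g) via R1 from path(i,b), knows(b,g)

yes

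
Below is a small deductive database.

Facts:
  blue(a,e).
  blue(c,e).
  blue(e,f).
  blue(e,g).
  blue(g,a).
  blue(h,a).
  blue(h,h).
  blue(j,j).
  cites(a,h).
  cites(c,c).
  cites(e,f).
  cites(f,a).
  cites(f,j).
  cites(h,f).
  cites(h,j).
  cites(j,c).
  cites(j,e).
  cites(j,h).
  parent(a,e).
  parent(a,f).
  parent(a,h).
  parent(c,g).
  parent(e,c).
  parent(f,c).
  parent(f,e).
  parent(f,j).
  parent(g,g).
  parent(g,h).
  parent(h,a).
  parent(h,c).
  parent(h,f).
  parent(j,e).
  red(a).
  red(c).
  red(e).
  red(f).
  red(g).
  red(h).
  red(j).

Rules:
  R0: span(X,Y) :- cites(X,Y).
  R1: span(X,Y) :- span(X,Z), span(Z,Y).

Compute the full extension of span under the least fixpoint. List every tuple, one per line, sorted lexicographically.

round 1: derive span(a,h) via R0 from cites(a,h)
round 1: derive span(c,c) via R0 from cites(c,c)
round 1: derive span(e,f) via R0 from cites(e,f)
round 1: derive span(f,a) via R0 from cites(f,a)
round 1: derive span(f,j) via R0 from cites(f,j)
round 1: derive span(h,f) via R0 from cites(h,f)
round 1: derive span(h,j) via R0 from cites(h,j)
round 1: derive span(j,c) via R0 from cites(j,c)
round 1: derive span(j,e) via R0 from cites(j,e)
round 1: derive span(j,h) via R0 from cites(j,h)
round 2: derive span(a,f) via R1 from span(a,h), span(h,f)
round 2: derive span(a,j) via R1 from span(a,h), span(h,j)
round 2: derive span(e,a) via R1 from span(e,f), span(f,a)
round 2: derive span(e,j) via R1 from span(e,f), span(f,j)
round 2: derive span(f,c) via R1 from span(f,j), span(j,c)
round 2: derive span(f,e) via R1 from span(f,j), span(j,e)
round 2: derive span(f,h) via R1 from span(f,a), span(a,h)
round 2: derive span(h,a) via R1 from span(h,f), span(f,a)
round 2: derive span(h,c) via R1 from span(h,j), span(j,c)
round 2: derive span(h,e) via R1 from span(h,j), span(j,e)
round 2: derive span(h,h) via R1 from span(h,j), span(j,h)
round 2: derive span(j,f) via R1 from span(j,e), span(e,f)
round 2: derive span(j,j) via R1 from span(j,h), span(h,j)
round 3: derive span(a,a) via R1 from span(a,f), span(f,a)
round 3: derive span(a,c) via R1 from span(a,f), span(f,c)
round 3: derive span(a,e) via R1 from span(a,f), span(f,e)
round 3: derive span(e,c) via R1 from span(e,f), span(f,c)
round 3: derive span(e,e) via R1 from span(e,f), span(f,e)
round 3: derive span(e,h) via R1 from span(e,a), span(a,h)
round 3: derive span(f,f) via R1 from span(f,a), span(a,f)
round 3: derive span(j,a) via R1 from span(j,e), span(e,a)

span(a,a)
span(a,c)
span(a,e)
span(a,f)
span(a,h)
span(a,j)
span(c,c)
span(e,a)
span(e,c)
span(e,e)
span(e,f)
span(e,h)
span(e,j)
span(f,a)
span(f,c)
span(f,e)
span(f,f)
span(f,h)
span(f,j)
span(h,a)
span(h,c)
span(h,e)
span(h,f)
span(h,h)
span(h,j)
span(j,a)
span(j,c)
span(j,e)
span(j,f)
span(j,h)
span(j,j)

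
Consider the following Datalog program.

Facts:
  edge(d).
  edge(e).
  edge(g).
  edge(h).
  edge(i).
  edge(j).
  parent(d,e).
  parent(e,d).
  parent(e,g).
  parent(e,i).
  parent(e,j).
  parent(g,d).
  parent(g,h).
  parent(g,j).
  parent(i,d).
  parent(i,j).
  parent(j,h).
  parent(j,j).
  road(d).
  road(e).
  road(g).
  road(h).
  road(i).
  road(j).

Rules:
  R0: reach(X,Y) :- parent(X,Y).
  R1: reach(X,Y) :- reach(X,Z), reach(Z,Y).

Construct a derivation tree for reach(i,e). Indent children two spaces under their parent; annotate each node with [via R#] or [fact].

round 1: derive reach(d,e) via R0 from parent(d,e)
round 1: derive reach(e,d) via R0 from parent(e,d)
round 1: derive reach(e,g) via R0 from parent(e,g)
round 1: derive reach(e,i) via R0 from parent(e,i)
round 1: derive reach(e,j) via R0 from parent(e,j)
round 1: derive reach(g,d) via R0 from parent(g,d)
round 1: derive reach(g,h) via R0 from parent(g,h)
round 1: derive reach(g,j) via R0 from parent(g,j)
round 1: derive reach(i,d) via R0 from parent(i,d)
round 1: derive reach(i,j) via R0 from parent(i,j)
round 1: derive reach(j,h) via R0 from parent(j,h)
round 1: derive reach(j,j) via R0 from parent(j,j)
round 2: derive reach(d,d) via R1 from reach(d,e), reach(e,d)
round 2: derive reach(d,g) via R1 from reach(d,e), reach(e,g)
round 2: derive reach(d,i) via R1 from reach(d,e), reach(e,i)
round 2: derive reach(d,j) via R1 from reach(d,e), reach(e,j)
round 2: derive reach(e,e) via R1 from reach(e,d), reach(d,e)
round 2: derive reach(e,h) via R1 from reach(e,g), reach(g,h)
round 2: derive reach(g,e) via R1 from reach(g,d), reach(d,e)
round 2: derive reach(i,e) via R1 from reach(i,d), reach(d,e)
round 2: derive reach(i,h) via R1 from reach(i,j), reach(j,h)
round 3: derive reach(d,h) via R1 from reach(d,e), reach(e,h)
round 3: derive reach(g,g) via R1 from reach(g,d), reach(d,g)
round 3: derive reach(g,i) via R1 from reach(g,d), reach(d,i)
round 3: derive reach(i,g) via R1 from reach(i,d), reach(d,g)
round 3: derive reach(i,i) via R1 from reach(i,d), reach(d,i)

reach(i,e)  [via R1]
  reach(i,d)  [via R0]
    parent(i,d)  [fact]
  reach(d,e)  [via R0]
    parent(d,e)  [fact]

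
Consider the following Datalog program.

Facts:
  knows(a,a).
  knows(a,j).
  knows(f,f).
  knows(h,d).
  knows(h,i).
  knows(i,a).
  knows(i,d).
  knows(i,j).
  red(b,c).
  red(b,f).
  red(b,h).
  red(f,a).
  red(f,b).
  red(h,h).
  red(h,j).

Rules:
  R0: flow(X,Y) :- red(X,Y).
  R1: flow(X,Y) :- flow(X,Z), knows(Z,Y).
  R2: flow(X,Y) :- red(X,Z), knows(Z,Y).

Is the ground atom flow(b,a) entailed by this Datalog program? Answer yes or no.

round 1: derive flow(b,c) via R0 from red(b,c)
round 1: derive flow(b,f) via R0 from red(b,f)
round 1: derive flow(b,h) via R0 from red(b,h)
round 1: derive flow(f,a) via R0 from red(f,a)
round 1: derive flow(f,b) via R0 from red(f,b)
round 1: derive flow(h,h) via R0 from red(h,h)
round 1: derive flow(h,j) via R0 from red(h,j)
round 1: derive flow(b,d) via R2 from red(b,h), knows(h,d)
round 1: derive flow(b,i) via R2 from red(b,h), knows(h,i)
round 1: derive flow(f,j) via R2 from red(f,a), knows(a,j)
round 1: derive flow(h,d) via R2 from red(h,h), knows(h,d)
round 1: derive flow(h,i) via R2 from red(h,h), knows(h,i)
round 2: derive flow(b,a) via R1 from flow(b,i), knows(i,a)
round 2: derive flow(b,j) via R1 from flow(b,i), knows(i,j)
round 2: derive flow(h,a) via R1 from flow(h,i), knows(i,a)

yes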